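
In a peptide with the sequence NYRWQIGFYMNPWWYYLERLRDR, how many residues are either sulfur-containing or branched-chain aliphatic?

Sulfur-containing: C, M. Branched-chain aliphatic: I, L, V.
Sulfur-containing residues here: M10 (1).
Branched-chain aliphatic residues here: I6, L17, L20 (3).
The two groups share no amino acid, so total = 1 + 3 = 4.

4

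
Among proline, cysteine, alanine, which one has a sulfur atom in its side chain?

cysteine

The sulfur-bearing residues are cysteine (–SH) and methionine (–S–CH₃).
Of the listed options, only cysteine belongs to this group.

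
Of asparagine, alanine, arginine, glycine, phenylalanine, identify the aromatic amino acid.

phenylalanine

The aromatic amino acids are Phe (F, benzyl), Trp (W, indole), and Tyr (Y, phenol).
Of the listed options, only phenylalanine belongs to this group.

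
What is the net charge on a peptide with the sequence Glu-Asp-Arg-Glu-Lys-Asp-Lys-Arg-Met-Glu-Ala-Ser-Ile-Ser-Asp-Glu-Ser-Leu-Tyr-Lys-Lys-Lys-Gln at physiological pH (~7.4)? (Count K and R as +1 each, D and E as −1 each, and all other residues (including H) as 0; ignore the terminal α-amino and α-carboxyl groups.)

Positive (K, R): Arg3, Lys5, Lys7, Arg8, Lys20, Lys21, Lys22 → +7.
Negative (D, E): Glu1, Asp2, Glu4, Asp6, Glu10, Asp15, Glu16 → −7.
Net charge = (+7) + (−7) = 0.

0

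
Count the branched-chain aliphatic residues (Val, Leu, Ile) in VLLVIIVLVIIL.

12

Matching residues: V1, L2, L3, V4, I5, I6, V7, L8, V9, I10, I11, L12.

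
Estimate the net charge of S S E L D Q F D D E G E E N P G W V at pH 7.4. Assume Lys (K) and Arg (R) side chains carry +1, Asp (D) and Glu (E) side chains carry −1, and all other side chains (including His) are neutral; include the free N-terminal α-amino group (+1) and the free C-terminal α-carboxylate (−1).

-7

Positive (K, R): none → +0.
Negative (D, E): E3, D5, D8, D9, E10, E12, E13 → −7.
The N-terminus (+1) and C-terminus (−1) cancel.
Net charge = (+0) + (−7) = −7.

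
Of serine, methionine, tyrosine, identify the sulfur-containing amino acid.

Only Cys (C) and Met (M) have a sulfur atom in the side chain.
Of the listed options, only methionine belongs to this group.

methionine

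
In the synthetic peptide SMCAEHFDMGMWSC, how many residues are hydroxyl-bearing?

2

The –OH-bearing residues are Ser, Thr (aliphatic alcohols), and Tyr (phenol).
Matching residues: S1, S13.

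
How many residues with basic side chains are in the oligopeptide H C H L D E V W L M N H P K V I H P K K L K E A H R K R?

K, R, and H are the three residues with basic side chains (ε-amine, guanidinium, and imidazole respectively).
Matching residues: H1, H3, H12, K14, H17, K19, K20, K22, H25, R26, K27, R28.

12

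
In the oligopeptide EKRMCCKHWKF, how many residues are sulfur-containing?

Only Cys (C) and Met (M) have a sulfur atom in the side chain.
Matching residues: M4, C5, C6.

3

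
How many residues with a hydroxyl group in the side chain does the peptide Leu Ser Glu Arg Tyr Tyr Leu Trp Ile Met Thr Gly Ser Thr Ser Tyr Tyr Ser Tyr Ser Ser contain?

13

The –OH-bearing residues are Ser, Thr (aliphatic alcohols), and Tyr (phenol).
Matching residues: Ser2, Tyr5, Tyr6, Thr11, Ser13, Thr14, Ser15, Tyr16, Tyr17, Ser18, Tyr19, Ser20, Ser21.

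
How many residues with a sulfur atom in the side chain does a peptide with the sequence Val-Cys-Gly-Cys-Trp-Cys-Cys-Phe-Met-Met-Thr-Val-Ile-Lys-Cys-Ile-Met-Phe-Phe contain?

8

The sulfur-bearing residues are cysteine (–SH) and methionine (–S–CH₃).
Matching residues: Cys2, Cys4, Cys6, Cys7, Met9, Met10, Cys15, Met17.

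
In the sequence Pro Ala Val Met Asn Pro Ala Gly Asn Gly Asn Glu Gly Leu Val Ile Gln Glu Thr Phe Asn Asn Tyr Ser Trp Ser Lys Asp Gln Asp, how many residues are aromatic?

The aromatic amino acids are Phe (F, benzyl), Trp (W, indole), and Tyr (Y, phenol).
Matching residues: Phe20, Tyr23, Trp25.

3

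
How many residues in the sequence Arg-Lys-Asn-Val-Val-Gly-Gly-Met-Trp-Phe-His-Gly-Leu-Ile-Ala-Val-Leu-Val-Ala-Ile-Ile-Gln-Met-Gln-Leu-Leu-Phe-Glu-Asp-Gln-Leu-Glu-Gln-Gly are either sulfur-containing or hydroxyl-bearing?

2

Sulfur-containing: C, M. Hydroxyl-bearing: S, T, Y.
Sulfur-containing residues here: Met8, Met23 (2).
Hydroxyl-bearing residues here: none (0).
The two groups share no amino acid, so total = 2 + 0 = 2.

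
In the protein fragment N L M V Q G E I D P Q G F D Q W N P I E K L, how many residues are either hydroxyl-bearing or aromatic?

Hydroxyl-bearing: S, T, Y. Aromatic: F, W, Y.
Hydroxyl-bearing residues here: none (0).
Aromatic residues here: F13, W16 (2).
(Y belongs to both groups, but none appear in this sequence.) Total = 0 + 2 = 2.

2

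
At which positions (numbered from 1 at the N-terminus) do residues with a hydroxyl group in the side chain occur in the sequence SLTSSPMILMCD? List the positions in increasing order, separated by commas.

The –OH-bearing residues are Ser, Thr (aliphatic alcohols), and Tyr (phenol).
Matching residues: S1, T3, S4, S5.

1, 3, 4, 5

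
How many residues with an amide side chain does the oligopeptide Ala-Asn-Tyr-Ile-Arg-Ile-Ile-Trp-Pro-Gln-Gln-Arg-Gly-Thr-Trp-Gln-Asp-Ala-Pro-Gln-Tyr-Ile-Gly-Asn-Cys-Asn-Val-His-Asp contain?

7

Only N (asparagine) and Q (glutamine) carry a side-chain carboxamide.
Matching residues: Asn2, Gln10, Gln11, Gln16, Gln20, Asn24, Asn26.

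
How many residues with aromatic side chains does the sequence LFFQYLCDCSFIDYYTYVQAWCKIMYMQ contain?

9

The aromatic amino acids are Phe (F, benzyl), Trp (W, indole), and Tyr (Y, phenol).
Matching residues: F2, F3, Y5, F11, Y14, Y15, Y17, W21, Y26.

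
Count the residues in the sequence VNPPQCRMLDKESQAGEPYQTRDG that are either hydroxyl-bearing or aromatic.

3

Hydroxyl-bearing: S, T, Y. Aromatic: F, W, Y.
Hydroxyl-bearing residues here: S13, Y19, T21 (3).
Aromatic residues here: Y19 (1).
Y is in both groups, so the 1 Y residue must not be double-counted.
Total = 3 + 1 − 1 = 3.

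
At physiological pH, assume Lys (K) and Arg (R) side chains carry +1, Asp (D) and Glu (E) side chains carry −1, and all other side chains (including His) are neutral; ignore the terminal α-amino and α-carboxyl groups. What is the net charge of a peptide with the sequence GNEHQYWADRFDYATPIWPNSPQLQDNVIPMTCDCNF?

-4

Positive (K, R): R10 → +1.
Negative (D, E): E3, D9, D12, D26, D34 → −5.
Net charge = (+1) + (−5) = −4.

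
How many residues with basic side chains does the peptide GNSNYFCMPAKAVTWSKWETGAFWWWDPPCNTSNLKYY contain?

3

Lysine (K), arginine (R), and histidine (H) have basic, nitrogen-containing side chains.
Matching residues: K11, K17, K36.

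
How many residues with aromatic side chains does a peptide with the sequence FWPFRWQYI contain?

5

F, W, and Y each carry an aromatic ring on the side chain.
Matching residues: F1, W2, F4, W6, Y8.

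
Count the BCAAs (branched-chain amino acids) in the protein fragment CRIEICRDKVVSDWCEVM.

Valine (V), leucine (L), and isoleucine (I) are the branched-chain amino acids.
Matching residues: I3, I5, V10, V11, V17.

5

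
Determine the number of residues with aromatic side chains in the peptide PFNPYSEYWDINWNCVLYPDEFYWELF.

F, W, and Y each carry an aromatic ring on the side chain.
Matching residues: F2, Y5, Y8, W9, W13, Y18, F22, Y23, W24, F27.

10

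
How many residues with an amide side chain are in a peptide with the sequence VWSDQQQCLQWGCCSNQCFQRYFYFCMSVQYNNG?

10

The amide-side-chain residues are Asn (N) and Gln (Q).
Matching residues: Q5, Q6, Q7, Q10, N16, Q17, Q20, Q30, N32, N33.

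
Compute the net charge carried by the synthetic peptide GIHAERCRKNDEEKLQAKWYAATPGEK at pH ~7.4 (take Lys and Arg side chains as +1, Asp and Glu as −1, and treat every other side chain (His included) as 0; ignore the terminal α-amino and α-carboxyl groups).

Positive (K, R): R6, R8, K9, K14, K18, K27 → +6.
Negative (D, E): E5, D11, E12, E13, E26 → −5.
Net charge = (+6) + (−5) = +1.

+1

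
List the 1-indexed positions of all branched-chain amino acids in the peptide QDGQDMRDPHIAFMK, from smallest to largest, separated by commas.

V, L, and I make up the branched-chain aliphatic group.
Matching residues: I11.

11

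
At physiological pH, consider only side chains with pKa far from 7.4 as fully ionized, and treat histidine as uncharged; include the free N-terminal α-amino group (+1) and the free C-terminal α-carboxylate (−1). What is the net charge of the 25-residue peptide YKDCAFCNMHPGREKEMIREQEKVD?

-1

The side chains ionized at physiological pH are Lys/Arg (+1) and Asp/Glu (−1); with His treated as neutral, nothing else contributes.
Positive (K, R): K2, R13, K15, R19, K23 → +5.
Negative (D, E): D3, E14, E16, E20, E22, D25 → −6.
The N-terminus (+1) and C-terminus (−1) cancel.
Net charge = (+5) + (−6) = −1.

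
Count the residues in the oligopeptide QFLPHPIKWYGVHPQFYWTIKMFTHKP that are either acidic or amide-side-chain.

Acidic: D, E. Amide-side-chain: N, Q.
Acidic residues here: none (0).
Amide-side-chain residues here: Q1, Q15 (2).
The two groups share no amino acid, so total = 0 + 2 = 2.

2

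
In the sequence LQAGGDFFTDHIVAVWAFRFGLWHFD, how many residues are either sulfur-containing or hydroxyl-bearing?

Sulfur-containing: C, M. Hydroxyl-bearing: S, T, Y.
Sulfur-containing residues here: none (0).
Hydroxyl-bearing residues here: T9 (1).
The two groups share no amino acid, so total = 0 + 1 = 1.

1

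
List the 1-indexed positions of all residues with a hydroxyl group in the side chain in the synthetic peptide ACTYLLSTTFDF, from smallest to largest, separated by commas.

The –OH-bearing residues are Ser, Thr (aliphatic alcohols), and Tyr (phenol).
Matching residues: T3, Y4, S7, T8, T9.

3, 4, 7, 8, 9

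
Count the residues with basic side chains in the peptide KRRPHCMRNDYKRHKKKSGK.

The basic amino acids are Lys (K), Arg (R), and His (H).
Matching residues: K1, R2, R3, H5, R8, K12, R13, H14, K15, K16, K17, K20.

12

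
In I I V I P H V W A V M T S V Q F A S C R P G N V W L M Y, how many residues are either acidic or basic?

Acidic: D, E. Basic: H, K, R.
Acidic residues here: none (0).
Basic residues here: H6, R20 (2).
The two groups share no amino acid, so total = 0 + 2 = 2.

2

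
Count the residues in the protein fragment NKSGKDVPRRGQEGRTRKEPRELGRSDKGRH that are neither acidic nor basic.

14

Acidic: D, E. Basic: K, R, H. All other residues are neither.
Matching residues: N1, S3, G4, V7, P8, G11, Q12, G14, T16, P20, L23, G24, S26, G29.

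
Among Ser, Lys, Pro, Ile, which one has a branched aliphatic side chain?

Valine (V), leucine (L), and isoleucine (I) are the branched-chain amino acids.
Of the listed options, only Ile belongs to this group.

Ile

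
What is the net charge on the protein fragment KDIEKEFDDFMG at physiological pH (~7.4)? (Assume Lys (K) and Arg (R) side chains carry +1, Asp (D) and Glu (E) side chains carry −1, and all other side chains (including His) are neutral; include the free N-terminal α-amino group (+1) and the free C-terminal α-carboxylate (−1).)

Positive (K, R): K1, K5 → +2.
Negative (D, E): D2, E4, E6, D8, D9 → −5.
The N-terminus (+1) and C-terminus (−1) cancel.
Net charge = (+2) + (−5) = −3.

-3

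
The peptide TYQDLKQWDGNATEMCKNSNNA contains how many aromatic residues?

2

The aromatic amino acids are Phe (F, benzyl), Trp (W, indole), and Tyr (Y, phenol).
Matching residues: Y2, W8.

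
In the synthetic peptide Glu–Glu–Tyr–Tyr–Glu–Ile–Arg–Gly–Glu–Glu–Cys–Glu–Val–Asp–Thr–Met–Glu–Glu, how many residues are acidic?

9

Aspartate (D) and glutamate (E) have carboxylic-acid side chains and are the acidic amino acids.
Matching residues: Glu1, Glu2, Glu5, Glu9, Glu10, Glu12, Asp14, Glu17, Glu18.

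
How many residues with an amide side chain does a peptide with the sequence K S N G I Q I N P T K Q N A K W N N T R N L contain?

8

The amide-side-chain residues are Asn (N) and Gln (Q).
Matching residues: N3, Q6, N8, Q12, N13, N17, N18, N21.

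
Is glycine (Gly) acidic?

No

Aspartate (D) and glutamate (E) have carboxylic-acid side chains and are the acidic amino acids.
Glycine is not in this group.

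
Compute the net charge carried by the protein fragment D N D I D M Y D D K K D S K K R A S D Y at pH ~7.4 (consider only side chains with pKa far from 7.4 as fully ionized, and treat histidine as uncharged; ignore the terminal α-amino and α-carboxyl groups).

At pH ~7.4 the Lys and Arg side chains are protonated (+1), the Asp and Glu side chains are deprotonated (−1), and with His taken as neutral all other side chains carry no charge.
Positive (K, R): K10, K11, K14, K15, R16 → +5.
Negative (D, E): D1, D3, D5, D8, D9, D12, D19 → −7.
Net charge = (+5) + (−7) = −2.

-2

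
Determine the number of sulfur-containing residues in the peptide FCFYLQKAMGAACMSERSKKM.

The sulfur-bearing residues are cysteine (–SH) and methionine (–S–CH₃).
Matching residues: C2, M9, C13, M14, M21.

5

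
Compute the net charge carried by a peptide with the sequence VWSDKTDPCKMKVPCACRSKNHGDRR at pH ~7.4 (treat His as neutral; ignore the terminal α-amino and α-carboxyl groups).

+4

Near pH 7.4, K and R contribute +1 each, D and E contribute −1 each, and every other side chain (His included, as stated) is uncharged.
Positive (K, R): K5, K10, K12, R18, K20, R25, R26 → +7.
Negative (D, E): D4, D7, D24 → −3.
Net charge = (+7) + (−3) = +4.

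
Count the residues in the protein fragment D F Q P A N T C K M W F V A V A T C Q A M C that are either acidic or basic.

Acidic: D, E. Basic: H, K, R.
Acidic residues here: D1 (1).
Basic residues here: K9 (1).
The two groups share no amino acid, so total = 1 + 1 = 2.

2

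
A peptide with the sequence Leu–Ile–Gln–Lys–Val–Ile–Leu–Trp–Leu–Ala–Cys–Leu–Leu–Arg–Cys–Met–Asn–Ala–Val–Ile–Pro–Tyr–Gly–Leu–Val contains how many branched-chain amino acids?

12

The BCAAs are Val, Leu, and Ile — aliphatic side chains with a branch point.
Matching residues: Leu1, Ile2, Val5, Ile6, Leu7, Leu9, Leu12, Leu13, Val19, Ile20, Leu24, Val25.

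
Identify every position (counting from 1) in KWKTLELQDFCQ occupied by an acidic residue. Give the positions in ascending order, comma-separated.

6, 9

The acidic residues are Asp (D) and Glu (E), whose side chains end in a carboxylate group.
Matching residues: E6, D9.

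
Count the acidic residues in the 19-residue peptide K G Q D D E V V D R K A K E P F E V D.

Aspartate (D) and glutamate (E) have carboxylic-acid side chains and are the acidic amino acids.
Matching residues: D4, D5, E6, D9, E14, E17, D19.

7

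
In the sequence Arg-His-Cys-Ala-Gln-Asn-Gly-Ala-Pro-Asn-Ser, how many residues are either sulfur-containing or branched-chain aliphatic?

Sulfur-containing: C, M. Branched-chain aliphatic: I, L, V.
Sulfur-containing residues here: Cys3 (1).
Branched-chain aliphatic residues here: none (0).
The two groups share no amino acid, so total = 1 + 0 = 1.

1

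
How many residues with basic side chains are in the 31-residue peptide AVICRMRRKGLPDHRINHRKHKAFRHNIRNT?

14

The basic amino acids are Lys (K), Arg (R), and His (H).
Matching residues: R5, R7, R8, K9, H14, R15, H18, R19, K20, H21, K22, R25, H26, R29.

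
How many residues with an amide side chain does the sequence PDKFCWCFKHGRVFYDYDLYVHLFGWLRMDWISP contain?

0

Only N (asparagine) and Q (glutamine) carry a side-chain carboxamide.
None of the 34 residues belong to this group.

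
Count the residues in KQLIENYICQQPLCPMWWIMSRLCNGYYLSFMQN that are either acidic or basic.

Acidic: D, E. Basic: H, K, R.
Acidic residues here: E5 (1).
Basic residues here: K1, R22 (2).
The two groups share no amino acid, so total = 1 + 2 = 3.

3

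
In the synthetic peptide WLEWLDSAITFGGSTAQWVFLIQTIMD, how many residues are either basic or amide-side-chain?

Basic: H, K, R. Amide-side-chain: N, Q.
Basic residues here: none (0).
Amide-side-chain residues here: Q17, Q23 (2).
The two groups share no amino acid, so total = 0 + 2 = 2.

2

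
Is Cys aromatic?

The aromatic amino acids are Phe (F, benzyl), Trp (W, indole), and Tyr (Y, phenol).
Cysteine is not in this group.

No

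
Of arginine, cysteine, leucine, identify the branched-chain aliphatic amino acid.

Valine (V), leucine (L), and isoleucine (I) are the branched-chain amino acids.
Of the listed options, only leucine belongs to this group.

leucine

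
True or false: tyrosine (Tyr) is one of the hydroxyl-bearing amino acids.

True

S, T, and Y are the three residues with a side-chain hydroxyl.
Tyrosine is in this group.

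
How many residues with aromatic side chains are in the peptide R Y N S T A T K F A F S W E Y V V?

The aromatic amino acids are Phe (F, benzyl), Trp (W, indole), and Tyr (Y, phenol).
Matching residues: Y2, F9, F11, W13, Y15.

5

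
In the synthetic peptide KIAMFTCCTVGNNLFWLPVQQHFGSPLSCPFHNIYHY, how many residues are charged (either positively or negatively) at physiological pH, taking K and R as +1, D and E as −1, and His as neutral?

1

Charged side chains at pH ~7.4: K, R (positive); D, E (negative).
Matching residues: K1.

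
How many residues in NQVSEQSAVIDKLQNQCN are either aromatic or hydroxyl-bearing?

Aromatic: F, W, Y. Hydroxyl-bearing: S, T, Y.
Aromatic residues here: none (0).
Hydroxyl-bearing residues here: S4, S7 (2).
(Y belongs to both groups, but none appear in this sequence.) Total = 0 + 2 = 2.

2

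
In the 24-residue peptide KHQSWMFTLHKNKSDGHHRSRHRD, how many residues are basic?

11

Lysine (K), arginine (R), and histidine (H) have basic, nitrogen-containing side chains.
Matching residues: K1, H2, H10, K11, K13, H17, H18, R19, R21, H22, R23.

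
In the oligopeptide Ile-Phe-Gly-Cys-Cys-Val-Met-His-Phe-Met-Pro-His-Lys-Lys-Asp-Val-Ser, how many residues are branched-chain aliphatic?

3

V, L, and I make up the branched-chain aliphatic group.
Matching residues: Ile1, Val6, Val16.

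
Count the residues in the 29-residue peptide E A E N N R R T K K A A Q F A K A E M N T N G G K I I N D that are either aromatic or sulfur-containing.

Aromatic: F, W, Y. Sulfur-containing: C, M.
Aromatic residues here: F14 (1).
Sulfur-containing residues here: M19 (1).
The two groups share no amino acid, so total = 1 + 1 = 2.

2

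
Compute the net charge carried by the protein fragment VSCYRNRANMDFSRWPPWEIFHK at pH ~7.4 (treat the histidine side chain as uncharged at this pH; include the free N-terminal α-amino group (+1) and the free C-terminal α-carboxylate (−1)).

+2

At pH ~7.4 the Lys and Arg side chains are protonated (+1), the Asp and Glu side chains are deprotonated (−1), and with His taken as neutral all other side chains carry no charge.
Positive (K, R): R5, R7, R14, K23 → +4.
Negative (D, E): D11, E19 → −2.
The N-terminus (+1) and C-terminus (−1) cancel.
Net charge = (+4) + (−2) = +2.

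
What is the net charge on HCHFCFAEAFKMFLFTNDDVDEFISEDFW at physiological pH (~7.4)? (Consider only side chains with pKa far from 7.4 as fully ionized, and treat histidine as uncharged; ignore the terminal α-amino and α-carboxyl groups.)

-6

At pH ~7.4 the Lys and Arg side chains are protonated (+1), the Asp and Glu side chains are deprotonated (−1), and with His taken as neutral all other side chains carry no charge.
Positive (K, R): K11 → +1.
Negative (D, E): E8, D18, D19, D21, E22, E26, D27 → −7.
Net charge = (+1) + (−7) = −6.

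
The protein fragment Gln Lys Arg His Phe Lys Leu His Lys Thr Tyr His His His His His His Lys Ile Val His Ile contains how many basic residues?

14

The basic amino acids are Lys (K), Arg (R), and His (H).
Matching residues: Lys2, Arg3, His4, Lys6, His8, Lys9, His12, His13, His14, His15, His16, His17, Lys18, His21.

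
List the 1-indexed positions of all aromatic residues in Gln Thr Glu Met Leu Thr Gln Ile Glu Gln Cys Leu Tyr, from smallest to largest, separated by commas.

Phenylalanine (F), tryptophan (W), and tyrosine (Y) have aromatic ring side chains.
Matching residues: Tyr13.

13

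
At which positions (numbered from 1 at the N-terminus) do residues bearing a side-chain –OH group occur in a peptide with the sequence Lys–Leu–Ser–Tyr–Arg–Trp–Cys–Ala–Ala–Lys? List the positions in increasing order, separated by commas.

The –OH-bearing residues are Ser, Thr (aliphatic alcohols), and Tyr (phenol).
Matching residues: Ser3, Tyr4.

3, 4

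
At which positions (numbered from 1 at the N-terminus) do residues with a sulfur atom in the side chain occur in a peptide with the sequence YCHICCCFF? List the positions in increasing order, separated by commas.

2, 5, 6, 7

Cysteine (C, thiol) and methionine (M, thioether) are the two sulfur-containing amino acids.
Matching residues: C2, C5, C6, C7.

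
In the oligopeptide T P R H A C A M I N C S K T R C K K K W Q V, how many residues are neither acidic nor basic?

Acidic: D, E. Basic: K, R, H. All other residues are neither.
Matching residues: T1, P2, A5, C6, A7, M8, I9, N10, C11, S12, T14, C16, W20, Q21, V22.

15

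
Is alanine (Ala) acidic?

Aspartate (D) and glutamate (E) have carboxylic-acid side chains and are the acidic amino acids.
Alanine is not in this group.

No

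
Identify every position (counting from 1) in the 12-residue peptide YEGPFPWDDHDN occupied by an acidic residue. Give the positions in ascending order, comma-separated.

Only D (aspartate) and E (glutamate) carry a side-chain carboxylic acid.
Matching residues: E2, D8, D9, D11.

2, 8, 9, 11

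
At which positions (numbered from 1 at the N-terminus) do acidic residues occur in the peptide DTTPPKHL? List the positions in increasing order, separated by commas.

1

Only D (aspartate) and E (glutamate) carry a side-chain carboxylic acid.
Matching residues: D1.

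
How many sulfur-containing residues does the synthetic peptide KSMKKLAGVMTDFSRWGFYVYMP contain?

3

Cysteine (C, thiol) and methionine (M, thioether) are the two sulfur-containing amino acids.
Matching residues: M3, M10, M22.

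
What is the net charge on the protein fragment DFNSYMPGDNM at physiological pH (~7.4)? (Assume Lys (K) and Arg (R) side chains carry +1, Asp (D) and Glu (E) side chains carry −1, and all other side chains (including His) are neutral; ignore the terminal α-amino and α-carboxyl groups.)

Positive (K, R): none → +0.
Negative (D, E): D1, D9 → −2.
Net charge = (+0) + (−2) = −2.

-2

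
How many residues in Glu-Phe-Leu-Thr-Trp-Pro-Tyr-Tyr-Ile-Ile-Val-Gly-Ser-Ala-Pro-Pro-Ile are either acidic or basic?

Acidic: D, E. Basic: H, K, R.
Acidic residues here: Glu1 (1).
Basic residues here: none (0).
The two groups share no amino acid, so total = 1 + 0 = 1.

1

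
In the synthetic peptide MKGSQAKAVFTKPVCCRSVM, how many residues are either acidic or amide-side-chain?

1

Acidic: D, E. Amide-side-chain: N, Q.
Acidic residues here: none (0).
Amide-side-chain residues here: Q5 (1).
The two groups share no amino acid, so total = 0 + 1 = 1.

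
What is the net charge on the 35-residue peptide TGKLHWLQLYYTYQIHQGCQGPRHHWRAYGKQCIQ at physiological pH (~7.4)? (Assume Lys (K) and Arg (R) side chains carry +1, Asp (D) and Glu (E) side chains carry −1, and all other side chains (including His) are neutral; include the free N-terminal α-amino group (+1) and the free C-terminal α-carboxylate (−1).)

+4

Positive (K, R): K3, R23, R27, K31 → +4.
Negative (D, E): none → −0.
The N-terminus (+1) and C-terminus (−1) cancel.
Net charge = (+4) + (−0) = +4.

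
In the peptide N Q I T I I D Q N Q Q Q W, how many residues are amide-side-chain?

Asparagine (N) and glutamine (Q) have uncharged amide side chains.
Matching residues: N1, Q2, Q8, N9, Q10, Q11, Q12.

7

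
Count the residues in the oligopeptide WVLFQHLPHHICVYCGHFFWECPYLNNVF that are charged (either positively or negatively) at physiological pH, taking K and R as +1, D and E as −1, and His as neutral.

Charged side chains at pH ~7.4: K, R (positive); D, E (negative).
Matching residues: E21.

1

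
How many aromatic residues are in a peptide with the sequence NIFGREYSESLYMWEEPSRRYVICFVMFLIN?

7

Phenylalanine (F), tryptophan (W), and tyrosine (Y) have aromatic ring side chains.
Matching residues: F3, Y7, Y12, W14, Y21, F25, F28.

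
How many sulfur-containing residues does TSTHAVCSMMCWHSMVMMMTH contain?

The sulfur-bearing residues are cysteine (–SH) and methionine (–S–CH₃).
Matching residues: C7, M9, M10, C11, M15, M17, M18, M19.

8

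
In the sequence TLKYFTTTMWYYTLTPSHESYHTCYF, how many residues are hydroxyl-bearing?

14

The –OH-bearing residues are Ser, Thr (aliphatic alcohols), and Tyr (phenol).
Matching residues: T1, Y4, T6, T7, T8, Y11, Y12, T13, T15, S17, S20, Y21, T23, Y25.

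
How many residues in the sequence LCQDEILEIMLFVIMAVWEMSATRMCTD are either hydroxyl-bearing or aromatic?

5

Hydroxyl-bearing: S, T, Y. Aromatic: F, W, Y.
Hydroxyl-bearing residues here: S21, T23, T27 (3).
Aromatic residues here: F12, W18 (2).
(Y belongs to both groups, but none appear in this sequence.) Total = 3 + 2 = 5.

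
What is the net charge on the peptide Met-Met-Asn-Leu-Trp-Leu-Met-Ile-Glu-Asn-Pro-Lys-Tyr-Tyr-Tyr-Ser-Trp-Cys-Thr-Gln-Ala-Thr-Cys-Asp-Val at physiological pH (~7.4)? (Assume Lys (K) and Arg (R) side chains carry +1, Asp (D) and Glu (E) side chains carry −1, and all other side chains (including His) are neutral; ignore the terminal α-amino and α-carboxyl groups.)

-1

Positive (K, R): Lys12 → +1.
Negative (D, E): Glu9, Asp24 → −2.
Net charge = (+1) + (−2) = −1.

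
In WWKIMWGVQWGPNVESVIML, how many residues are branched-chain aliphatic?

6

V, L, and I make up the branched-chain aliphatic group.
Matching residues: I4, V8, V14, V17, I18, L20.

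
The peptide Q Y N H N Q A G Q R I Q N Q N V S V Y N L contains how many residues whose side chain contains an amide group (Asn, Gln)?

Matching residues: Q1, N3, N5, Q6, Q9, Q12, N13, Q14, N15, N20.

10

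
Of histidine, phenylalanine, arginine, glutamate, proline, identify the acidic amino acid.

glutamate

The acidic residues are Asp (D) and Glu (E), whose side chains end in a carboxylate group.
Of the listed options, only glutamate belongs to this group.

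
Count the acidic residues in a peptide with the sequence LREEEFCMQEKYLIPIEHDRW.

6

Aspartate (D) and glutamate (E) have carboxylic-acid side chains and are the acidic amino acids.
Matching residues: E3, E4, E5, E10, E17, D19.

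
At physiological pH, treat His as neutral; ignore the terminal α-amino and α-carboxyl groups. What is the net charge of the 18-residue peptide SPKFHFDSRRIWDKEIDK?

At pH ~7.4 the Lys and Arg side chains are protonated (+1), the Asp and Glu side chains are deprotonated (−1), and with His taken as neutral all other side chains carry no charge.
Positive (K, R): K3, R9, R10, K14, K18 → +5.
Negative (D, E): D7, D13, E15, D17 → −4.
Net charge = (+5) + (−4) = +1.

+1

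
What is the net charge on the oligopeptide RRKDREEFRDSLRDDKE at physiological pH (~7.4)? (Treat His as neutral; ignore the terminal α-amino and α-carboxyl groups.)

Near pH 7.4, K and R contribute +1 each, D and E contribute −1 each, and every other side chain (His included, as stated) is uncharged.
Positive (K, R): R1, R2, K3, R5, R9, R13, K16 → +7.
Negative (D, E): D4, E6, E7, D10, D14, D15, E17 → −7.
Net charge = (+7) + (−7) = 0.

0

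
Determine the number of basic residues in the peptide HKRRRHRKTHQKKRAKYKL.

14

K, R, and H are the three residues with basic side chains (ε-amine, guanidinium, and imidazole respectively).
Matching residues: H1, K2, R3, R4, R5, H6, R7, K8, H10, K12, K13, R14, K16, K18.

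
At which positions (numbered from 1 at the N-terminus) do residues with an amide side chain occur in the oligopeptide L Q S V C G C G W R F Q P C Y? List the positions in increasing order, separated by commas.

Only N (asparagine) and Q (glutamine) carry a side-chain carboxamide.
Matching residues: Q2, Q12.

2, 12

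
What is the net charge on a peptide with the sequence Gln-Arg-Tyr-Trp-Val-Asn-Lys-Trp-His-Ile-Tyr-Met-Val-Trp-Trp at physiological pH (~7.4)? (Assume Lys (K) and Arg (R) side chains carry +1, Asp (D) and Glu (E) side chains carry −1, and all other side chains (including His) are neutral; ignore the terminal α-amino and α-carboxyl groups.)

Positive (K, R): Arg2, Lys7 → +2.
Negative (D, E): none → −0.
Net charge = (+2) + (−0) = +2.

+2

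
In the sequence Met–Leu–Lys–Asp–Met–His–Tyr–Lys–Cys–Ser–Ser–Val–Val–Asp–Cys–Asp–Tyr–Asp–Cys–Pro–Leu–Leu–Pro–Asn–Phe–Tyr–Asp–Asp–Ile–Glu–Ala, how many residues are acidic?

Only D (aspartate) and E (glutamate) carry a side-chain carboxylic acid.
Matching residues: Asp4, Asp14, Asp16, Asp18, Asp27, Asp28, Glu30.

7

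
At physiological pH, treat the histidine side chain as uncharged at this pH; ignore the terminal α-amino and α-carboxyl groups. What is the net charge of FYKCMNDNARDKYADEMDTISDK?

-2

Near pH 7.4, K and R contribute +1 each, D and E contribute −1 each, and every other side chain (His included, as stated) is uncharged.
Positive (K, R): K3, R10, K12, K23 → +4.
Negative (D, E): D7, D11, D15, E16, D18, D22 → −6.
Net charge = (+4) + (−6) = −2.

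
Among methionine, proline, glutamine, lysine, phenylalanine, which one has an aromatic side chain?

F, W, and Y each carry an aromatic ring on the side chain.
Of the listed options, only phenylalanine belongs to this group.

phenylalanine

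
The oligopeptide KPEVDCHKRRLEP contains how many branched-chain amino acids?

V, L, and I make up the branched-chain aliphatic group.
Matching residues: V4, L11.

2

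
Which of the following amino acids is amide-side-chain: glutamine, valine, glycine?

The amide-side-chain residues are Asn (N) and Gln (Q).
Of the listed options, only glutamine belongs to this group.

glutamine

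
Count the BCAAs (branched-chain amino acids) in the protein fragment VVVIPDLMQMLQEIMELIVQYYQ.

Valine (V), leucine (L), and isoleucine (I) are the branched-chain amino acids.
Matching residues: V1, V2, V3, I4, L7, L11, I14, L17, I18, V19.

10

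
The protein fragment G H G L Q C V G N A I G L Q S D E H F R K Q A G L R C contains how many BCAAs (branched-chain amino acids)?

5

V, L, and I make up the branched-chain aliphatic group.
Matching residues: L4, V7, I11, L13, L25.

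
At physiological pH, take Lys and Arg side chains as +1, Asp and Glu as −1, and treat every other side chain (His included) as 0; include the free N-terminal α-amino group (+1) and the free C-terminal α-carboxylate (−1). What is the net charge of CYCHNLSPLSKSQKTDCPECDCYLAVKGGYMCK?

Positive (K, R): K11, K14, K27, K33 → +4.
Negative (D, E): D16, E19, D21 → −3.
The N-terminus (+1) and C-terminus (−1) cancel.
Net charge = (+4) + (−3) = +1.

+1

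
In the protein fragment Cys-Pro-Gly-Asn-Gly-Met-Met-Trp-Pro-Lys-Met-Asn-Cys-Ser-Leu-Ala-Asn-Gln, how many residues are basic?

1

Lysine (K), arginine (R), and histidine (H) have basic, nitrogen-containing side chains.
Matching residues: Lys10.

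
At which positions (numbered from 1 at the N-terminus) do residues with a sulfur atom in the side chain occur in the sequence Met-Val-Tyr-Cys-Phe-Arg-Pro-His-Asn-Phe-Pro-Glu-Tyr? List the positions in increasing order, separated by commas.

The sulfur-bearing residues are cysteine (–SH) and methionine (–S–CH₃).
Matching residues: Met1, Cys4.

1, 4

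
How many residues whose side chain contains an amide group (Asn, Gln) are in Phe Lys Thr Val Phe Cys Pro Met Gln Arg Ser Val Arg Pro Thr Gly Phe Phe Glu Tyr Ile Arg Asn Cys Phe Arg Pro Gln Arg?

3

Matching residues: Gln9, Asn23, Gln28.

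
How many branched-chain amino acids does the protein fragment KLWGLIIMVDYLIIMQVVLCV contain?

Valine (V), leucine (L), and isoleucine (I) are the branched-chain amino acids.
Matching residues: L2, L5, I6, I7, V9, L12, I13, I14, V17, V18, L19, V21.

12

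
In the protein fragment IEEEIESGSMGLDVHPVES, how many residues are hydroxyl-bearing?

3

Serine (S), threonine (T), and tyrosine (Y) each carry a hydroxyl group on the side chain.
Matching residues: S7, S9, S19.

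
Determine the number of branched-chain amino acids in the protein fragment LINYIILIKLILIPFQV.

11

V, L, and I make up the branched-chain aliphatic group.
Matching residues: L1, I2, I5, I6, L7, I8, L10, I11, L12, I13, V17.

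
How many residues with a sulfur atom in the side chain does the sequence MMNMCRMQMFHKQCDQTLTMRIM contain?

9

Cysteine (C, thiol) and methionine (M, thioether) are the two sulfur-containing amino acids.
Matching residues: M1, M2, M4, C5, M7, M9, C14, M20, M23.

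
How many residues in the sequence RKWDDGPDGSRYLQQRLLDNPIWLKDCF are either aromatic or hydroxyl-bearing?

Aromatic: F, W, Y. Hydroxyl-bearing: S, T, Y.
Aromatic residues here: W3, Y12, W23, F28 (4).
Hydroxyl-bearing residues here: S10, Y12 (2).
Y is in both groups, so the 1 Y residue must not be double-counted.
Total = 4 + 2 − 1 = 5.

5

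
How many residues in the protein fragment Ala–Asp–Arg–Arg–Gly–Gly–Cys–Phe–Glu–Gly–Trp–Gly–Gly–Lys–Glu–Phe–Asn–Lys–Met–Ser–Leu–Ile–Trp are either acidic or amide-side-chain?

Acidic: D, E. Amide-side-chain: N, Q.
Acidic residues here: Asp2, Glu9, Glu15 (3).
Amide-side-chain residues here: Asn17 (1).
The two groups share no amino acid, so total = 3 + 1 = 4.

4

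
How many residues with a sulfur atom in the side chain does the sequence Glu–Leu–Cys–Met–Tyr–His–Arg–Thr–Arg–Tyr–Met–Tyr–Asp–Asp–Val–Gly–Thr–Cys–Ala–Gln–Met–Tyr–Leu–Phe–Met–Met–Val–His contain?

7

Cysteine (C, thiol) and methionine (M, thioether) are the two sulfur-containing amino acids.
Matching residues: Cys3, Met4, Met11, Cys18, Met21, Met25, Met26.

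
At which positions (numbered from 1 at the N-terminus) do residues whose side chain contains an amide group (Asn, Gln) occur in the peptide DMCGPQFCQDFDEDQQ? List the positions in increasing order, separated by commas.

Matching residues: Q6, Q9, Q15, Q16.

6, 9, 15, 16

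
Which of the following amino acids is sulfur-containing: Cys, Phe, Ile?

Cys

The sulfur-bearing residues are cysteine (–SH) and methionine (–S–CH₃).
Of the listed options, only Cys belongs to this group.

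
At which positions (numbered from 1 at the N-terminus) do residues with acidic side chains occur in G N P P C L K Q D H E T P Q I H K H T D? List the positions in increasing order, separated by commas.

Aspartate (D) and glutamate (E) have carboxylic-acid side chains and are the acidic amino acids.
Matching residues: D9, E11, D20.

9, 11, 20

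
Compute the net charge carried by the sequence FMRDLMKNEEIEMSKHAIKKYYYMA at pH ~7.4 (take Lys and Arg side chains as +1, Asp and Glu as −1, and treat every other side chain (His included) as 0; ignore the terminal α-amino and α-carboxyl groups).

Positive (K, R): R3, K7, K15, K19, K20 → +5.
Negative (D, E): D4, E9, E10, E12 → −4.
Net charge = (+5) + (−4) = +1.

+1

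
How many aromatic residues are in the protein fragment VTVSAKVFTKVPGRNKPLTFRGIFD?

The aromatic amino acids are Phe (F, benzyl), Trp (W, indole), and Tyr (Y, phenol).
Matching residues: F8, F20, F24.

3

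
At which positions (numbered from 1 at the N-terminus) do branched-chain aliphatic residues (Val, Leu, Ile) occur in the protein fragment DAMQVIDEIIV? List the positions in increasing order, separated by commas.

5, 6, 9, 10, 11

Matching residues: V5, I6, I9, I10, V11.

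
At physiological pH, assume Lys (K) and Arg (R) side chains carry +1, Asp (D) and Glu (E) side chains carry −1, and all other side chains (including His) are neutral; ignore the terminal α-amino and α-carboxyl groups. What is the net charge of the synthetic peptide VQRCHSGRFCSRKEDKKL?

Positive (K, R): R3, R8, R12, K13, K16, K17 → +6.
Negative (D, E): E14, D15 → −2.
Net charge = (+6) + (−2) = +4.

+4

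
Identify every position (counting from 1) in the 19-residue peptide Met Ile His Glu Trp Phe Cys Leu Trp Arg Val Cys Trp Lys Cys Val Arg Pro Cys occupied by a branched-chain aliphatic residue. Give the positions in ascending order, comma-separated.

2, 8, 11, 16

The BCAAs are Val, Leu, and Ile — aliphatic side chains with a branch point.
Matching residues: Ile2, Leu8, Val11, Val16.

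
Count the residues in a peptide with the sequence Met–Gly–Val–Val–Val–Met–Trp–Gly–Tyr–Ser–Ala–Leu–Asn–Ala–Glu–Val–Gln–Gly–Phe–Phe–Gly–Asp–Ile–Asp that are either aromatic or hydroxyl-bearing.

5

Aromatic: F, W, Y. Hydroxyl-bearing: S, T, Y.
Aromatic residues here: Trp7, Tyr9, Phe19, Phe20 (4).
Hydroxyl-bearing residues here: Tyr9, Ser10 (2).
Y is in both groups, so the 1 Y residue must not be double-counted.
Total = 4 + 2 − 1 = 5.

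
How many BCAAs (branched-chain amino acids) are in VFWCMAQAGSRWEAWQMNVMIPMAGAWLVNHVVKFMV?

Valine (V), leucine (L), and isoleucine (I) are the branched-chain amino acids.
Matching residues: V1, V19, I21, L28, V29, V32, V33, V37.

8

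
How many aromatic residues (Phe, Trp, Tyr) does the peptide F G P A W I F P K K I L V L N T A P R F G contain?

4

Matching residues: F1, W5, F7, F20.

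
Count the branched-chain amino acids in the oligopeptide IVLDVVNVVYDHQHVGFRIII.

11

The BCAAs are Val, Leu, and Ile — aliphatic side chains with a branch point.
Matching residues: I1, V2, L3, V5, V6, V8, V9, V15, I19, I20, I21.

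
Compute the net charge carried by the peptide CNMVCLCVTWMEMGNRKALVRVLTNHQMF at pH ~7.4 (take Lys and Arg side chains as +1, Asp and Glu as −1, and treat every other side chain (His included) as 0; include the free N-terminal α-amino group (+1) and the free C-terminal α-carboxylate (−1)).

+2

Positive (K, R): R16, K17, R21 → +3.
Negative (D, E): E12 → −1.
The N-terminus (+1) and C-terminus (−1) cancel.
Net charge = (+3) + (−1) = +2.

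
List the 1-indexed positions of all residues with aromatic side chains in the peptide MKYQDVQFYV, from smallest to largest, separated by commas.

3, 8, 9

The aromatic amino acids are Phe (F, benzyl), Trp (W, indole), and Tyr (Y, phenol).
Matching residues: Y3, F8, Y9.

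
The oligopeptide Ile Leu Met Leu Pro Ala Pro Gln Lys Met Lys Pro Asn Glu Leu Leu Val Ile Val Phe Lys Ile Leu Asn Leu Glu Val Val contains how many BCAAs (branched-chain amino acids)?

13

The BCAAs are Val, Leu, and Ile — aliphatic side chains with a branch point.
Matching residues: Ile1, Leu2, Leu4, Leu15, Leu16, Val17, Ile18, Val19, Ile22, Leu23, Leu25, Val27, Val28.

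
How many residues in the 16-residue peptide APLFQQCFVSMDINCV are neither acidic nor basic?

Acidic: D, E. Basic: K, R, H. All other residues are neither.
Matching residues: A1, P2, L3, F4, Q5, Q6, C7, F8, V9, S10, M11, I13, N14, C15, V16.

15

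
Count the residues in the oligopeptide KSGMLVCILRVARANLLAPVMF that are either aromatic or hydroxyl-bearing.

Aromatic: F, W, Y. Hydroxyl-bearing: S, T, Y.
Aromatic residues here: F22 (1).
Hydroxyl-bearing residues here: S2 (1).
(Y belongs to both groups, but none appear in this sequence.) Total = 1 + 1 = 2.

2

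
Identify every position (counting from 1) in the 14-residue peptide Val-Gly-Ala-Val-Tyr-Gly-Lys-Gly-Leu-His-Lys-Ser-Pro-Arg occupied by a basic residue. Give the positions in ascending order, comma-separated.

The basic amino acids are Lys (K), Arg (R), and His (H).
Matching residues: Lys7, His10, Lys11, Arg14.

7, 10, 11, 14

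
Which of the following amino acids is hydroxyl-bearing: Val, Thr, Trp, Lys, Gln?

The –OH-bearing residues are Ser, Thr (aliphatic alcohols), and Tyr (phenol).
Of the listed options, only Thr belongs to this group.

Thr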